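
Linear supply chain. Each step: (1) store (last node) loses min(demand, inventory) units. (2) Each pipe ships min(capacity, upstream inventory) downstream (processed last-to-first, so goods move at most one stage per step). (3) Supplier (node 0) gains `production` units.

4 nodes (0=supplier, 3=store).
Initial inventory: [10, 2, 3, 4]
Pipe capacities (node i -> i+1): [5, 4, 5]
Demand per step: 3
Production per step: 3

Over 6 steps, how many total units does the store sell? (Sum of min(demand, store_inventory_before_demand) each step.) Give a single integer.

Step 1: sold=3 (running total=3) -> [8 5 2 4]
Step 2: sold=3 (running total=6) -> [6 6 4 3]
Step 3: sold=3 (running total=9) -> [4 7 4 4]
Step 4: sold=3 (running total=12) -> [3 7 4 5]
Step 5: sold=3 (running total=15) -> [3 6 4 6]
Step 6: sold=3 (running total=18) -> [3 5 4 7]

Answer: 18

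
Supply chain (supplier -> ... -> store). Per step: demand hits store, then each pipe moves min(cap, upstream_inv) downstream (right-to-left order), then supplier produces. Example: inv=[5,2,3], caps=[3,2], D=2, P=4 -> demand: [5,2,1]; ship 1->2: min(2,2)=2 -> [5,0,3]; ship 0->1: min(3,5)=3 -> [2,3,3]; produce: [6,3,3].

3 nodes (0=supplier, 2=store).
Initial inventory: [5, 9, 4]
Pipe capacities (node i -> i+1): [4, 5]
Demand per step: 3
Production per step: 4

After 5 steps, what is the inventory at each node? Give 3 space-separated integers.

Step 1: demand=3,sold=3 ship[1->2]=5 ship[0->1]=4 prod=4 -> inv=[5 8 6]
Step 2: demand=3,sold=3 ship[1->2]=5 ship[0->1]=4 prod=4 -> inv=[5 7 8]
Step 3: demand=3,sold=3 ship[1->2]=5 ship[0->1]=4 prod=4 -> inv=[5 6 10]
Step 4: demand=3,sold=3 ship[1->2]=5 ship[0->1]=4 prod=4 -> inv=[5 5 12]
Step 5: demand=3,sold=3 ship[1->2]=5 ship[0->1]=4 prod=4 -> inv=[5 4 14]

5 4 14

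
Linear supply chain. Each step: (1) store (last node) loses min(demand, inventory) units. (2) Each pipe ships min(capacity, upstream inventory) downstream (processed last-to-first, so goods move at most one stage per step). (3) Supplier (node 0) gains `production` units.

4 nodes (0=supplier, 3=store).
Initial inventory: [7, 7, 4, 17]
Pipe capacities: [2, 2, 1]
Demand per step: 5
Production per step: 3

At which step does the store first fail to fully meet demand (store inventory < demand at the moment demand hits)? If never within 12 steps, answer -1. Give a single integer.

Step 1: demand=5,sold=5 ship[2->3]=1 ship[1->2]=2 ship[0->1]=2 prod=3 -> [8 7 5 13]
Step 2: demand=5,sold=5 ship[2->3]=1 ship[1->2]=2 ship[0->1]=2 prod=3 -> [9 7 6 9]
Step 3: demand=5,sold=5 ship[2->3]=1 ship[1->2]=2 ship[0->1]=2 prod=3 -> [10 7 7 5]
Step 4: demand=5,sold=5 ship[2->3]=1 ship[1->2]=2 ship[0->1]=2 prod=3 -> [11 7 8 1]
Step 5: demand=5,sold=1 ship[2->3]=1 ship[1->2]=2 ship[0->1]=2 prod=3 -> [12 7 9 1]
Step 6: demand=5,sold=1 ship[2->3]=1 ship[1->2]=2 ship[0->1]=2 prod=3 -> [13 7 10 1]
Step 7: demand=5,sold=1 ship[2->3]=1 ship[1->2]=2 ship[0->1]=2 prod=3 -> [14 7 11 1]
Step 8: demand=5,sold=1 ship[2->3]=1 ship[1->2]=2 ship[0->1]=2 prod=3 -> [15 7 12 1]
Step 9: demand=5,sold=1 ship[2->3]=1 ship[1->2]=2 ship[0->1]=2 prod=3 -> [16 7 13 1]
Step 10: demand=5,sold=1 ship[2->3]=1 ship[1->2]=2 ship[0->1]=2 prod=3 -> [17 7 14 1]
Step 11: demand=5,sold=1 ship[2->3]=1 ship[1->2]=2 ship[0->1]=2 prod=3 -> [18 7 15 1]
Step 12: demand=5,sold=1 ship[2->3]=1 ship[1->2]=2 ship[0->1]=2 prod=3 -> [19 7 16 1]
First stockout at step 5

5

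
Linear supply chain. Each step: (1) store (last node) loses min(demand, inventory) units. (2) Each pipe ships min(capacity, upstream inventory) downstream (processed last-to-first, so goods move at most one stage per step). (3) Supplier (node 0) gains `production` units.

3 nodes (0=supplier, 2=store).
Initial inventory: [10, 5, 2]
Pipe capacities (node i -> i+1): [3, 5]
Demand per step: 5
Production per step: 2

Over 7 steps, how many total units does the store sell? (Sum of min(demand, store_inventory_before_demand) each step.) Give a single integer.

Step 1: sold=2 (running total=2) -> [9 3 5]
Step 2: sold=5 (running total=7) -> [8 3 3]
Step 3: sold=3 (running total=10) -> [7 3 3]
Step 4: sold=3 (running total=13) -> [6 3 3]
Step 5: sold=3 (running total=16) -> [5 3 3]
Step 6: sold=3 (running total=19) -> [4 3 3]
Step 7: sold=3 (running total=22) -> [3 3 3]

Answer: 22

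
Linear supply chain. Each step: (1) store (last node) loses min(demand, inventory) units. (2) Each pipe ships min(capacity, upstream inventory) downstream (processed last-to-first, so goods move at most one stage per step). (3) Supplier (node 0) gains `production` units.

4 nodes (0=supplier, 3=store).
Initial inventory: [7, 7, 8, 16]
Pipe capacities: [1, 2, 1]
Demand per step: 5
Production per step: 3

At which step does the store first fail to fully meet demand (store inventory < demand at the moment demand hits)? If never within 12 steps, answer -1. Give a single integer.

Step 1: demand=5,sold=5 ship[2->3]=1 ship[1->2]=2 ship[0->1]=1 prod=3 -> [9 6 9 12]
Step 2: demand=5,sold=5 ship[2->3]=1 ship[1->2]=2 ship[0->1]=1 prod=3 -> [11 5 10 8]
Step 3: demand=5,sold=5 ship[2->3]=1 ship[1->2]=2 ship[0->1]=1 prod=3 -> [13 4 11 4]
Step 4: demand=5,sold=4 ship[2->3]=1 ship[1->2]=2 ship[0->1]=1 prod=3 -> [15 3 12 1]
Step 5: demand=5,sold=1 ship[2->3]=1 ship[1->2]=2 ship[0->1]=1 prod=3 -> [17 2 13 1]
Step 6: demand=5,sold=1 ship[2->3]=1 ship[1->2]=2 ship[0->1]=1 prod=3 -> [19 1 14 1]
Step 7: demand=5,sold=1 ship[2->3]=1 ship[1->2]=1 ship[0->1]=1 prod=3 -> [21 1 14 1]
Step 8: demand=5,sold=1 ship[2->3]=1 ship[1->2]=1 ship[0->1]=1 prod=3 -> [23 1 14 1]
Step 9: demand=5,sold=1 ship[2->3]=1 ship[1->2]=1 ship[0->1]=1 prod=3 -> [25 1 14 1]
Step 10: demand=5,sold=1 ship[2->3]=1 ship[1->2]=1 ship[0->1]=1 prod=3 -> [27 1 14 1]
Step 11: demand=5,sold=1 ship[2->3]=1 ship[1->2]=1 ship[0->1]=1 prod=3 -> [29 1 14 1]
Step 12: demand=5,sold=1 ship[2->3]=1 ship[1->2]=1 ship[0->1]=1 prod=3 -> [31 1 14 1]
First stockout at step 4

4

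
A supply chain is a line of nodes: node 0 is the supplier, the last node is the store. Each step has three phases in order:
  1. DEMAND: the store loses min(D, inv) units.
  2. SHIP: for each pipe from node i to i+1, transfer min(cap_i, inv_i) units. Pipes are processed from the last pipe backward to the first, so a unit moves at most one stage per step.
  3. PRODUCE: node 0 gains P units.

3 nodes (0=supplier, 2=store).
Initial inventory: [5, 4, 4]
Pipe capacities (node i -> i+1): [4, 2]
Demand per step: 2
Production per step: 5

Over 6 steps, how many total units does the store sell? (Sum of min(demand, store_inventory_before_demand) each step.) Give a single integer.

Answer: 12

Derivation:
Step 1: sold=2 (running total=2) -> [6 6 4]
Step 2: sold=2 (running total=4) -> [7 8 4]
Step 3: sold=2 (running total=6) -> [8 10 4]
Step 4: sold=2 (running total=8) -> [9 12 4]
Step 5: sold=2 (running total=10) -> [10 14 4]
Step 6: sold=2 (running total=12) -> [11 16 4]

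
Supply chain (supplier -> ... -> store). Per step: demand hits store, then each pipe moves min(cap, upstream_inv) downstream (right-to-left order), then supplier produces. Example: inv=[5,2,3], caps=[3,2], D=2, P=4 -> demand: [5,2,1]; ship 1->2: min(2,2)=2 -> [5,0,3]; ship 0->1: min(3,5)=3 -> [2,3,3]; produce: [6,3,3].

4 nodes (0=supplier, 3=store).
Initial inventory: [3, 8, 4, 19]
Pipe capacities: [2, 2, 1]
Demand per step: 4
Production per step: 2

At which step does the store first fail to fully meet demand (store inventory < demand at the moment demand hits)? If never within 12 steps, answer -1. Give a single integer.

Step 1: demand=4,sold=4 ship[2->3]=1 ship[1->2]=2 ship[0->1]=2 prod=2 -> [3 8 5 16]
Step 2: demand=4,sold=4 ship[2->3]=1 ship[1->2]=2 ship[0->1]=2 prod=2 -> [3 8 6 13]
Step 3: demand=4,sold=4 ship[2->3]=1 ship[1->2]=2 ship[0->1]=2 prod=2 -> [3 8 7 10]
Step 4: demand=4,sold=4 ship[2->3]=1 ship[1->2]=2 ship[0->1]=2 prod=2 -> [3 8 8 7]
Step 5: demand=4,sold=4 ship[2->3]=1 ship[1->2]=2 ship[0->1]=2 prod=2 -> [3 8 9 4]
Step 6: demand=4,sold=4 ship[2->3]=1 ship[1->2]=2 ship[0->1]=2 prod=2 -> [3 8 10 1]
Step 7: demand=4,sold=1 ship[2->3]=1 ship[1->2]=2 ship[0->1]=2 prod=2 -> [3 8 11 1]
Step 8: demand=4,sold=1 ship[2->3]=1 ship[1->2]=2 ship[0->1]=2 prod=2 -> [3 8 12 1]
Step 9: demand=4,sold=1 ship[2->3]=1 ship[1->2]=2 ship[0->1]=2 prod=2 -> [3 8 13 1]
Step 10: demand=4,sold=1 ship[2->3]=1 ship[1->2]=2 ship[0->1]=2 prod=2 -> [3 8 14 1]
Step 11: demand=4,sold=1 ship[2->3]=1 ship[1->2]=2 ship[0->1]=2 prod=2 -> [3 8 15 1]
Step 12: demand=4,sold=1 ship[2->3]=1 ship[1->2]=2 ship[0->1]=2 prod=2 -> [3 8 16 1]
First stockout at step 7

7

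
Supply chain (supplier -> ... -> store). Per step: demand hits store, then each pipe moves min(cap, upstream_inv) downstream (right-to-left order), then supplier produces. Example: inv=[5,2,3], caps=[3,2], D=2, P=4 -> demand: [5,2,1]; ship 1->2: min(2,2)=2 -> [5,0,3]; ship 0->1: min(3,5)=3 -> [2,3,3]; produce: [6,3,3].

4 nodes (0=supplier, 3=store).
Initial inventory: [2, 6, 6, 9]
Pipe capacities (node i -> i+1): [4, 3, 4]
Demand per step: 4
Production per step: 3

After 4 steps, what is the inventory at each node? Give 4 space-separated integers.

Step 1: demand=4,sold=4 ship[2->3]=4 ship[1->2]=3 ship[0->1]=2 prod=3 -> inv=[3 5 5 9]
Step 2: demand=4,sold=4 ship[2->3]=4 ship[1->2]=3 ship[0->1]=3 prod=3 -> inv=[3 5 4 9]
Step 3: demand=4,sold=4 ship[2->3]=4 ship[1->2]=3 ship[0->1]=3 prod=3 -> inv=[3 5 3 9]
Step 4: demand=4,sold=4 ship[2->3]=3 ship[1->2]=3 ship[0->1]=3 prod=3 -> inv=[3 5 3 8]

3 5 3 8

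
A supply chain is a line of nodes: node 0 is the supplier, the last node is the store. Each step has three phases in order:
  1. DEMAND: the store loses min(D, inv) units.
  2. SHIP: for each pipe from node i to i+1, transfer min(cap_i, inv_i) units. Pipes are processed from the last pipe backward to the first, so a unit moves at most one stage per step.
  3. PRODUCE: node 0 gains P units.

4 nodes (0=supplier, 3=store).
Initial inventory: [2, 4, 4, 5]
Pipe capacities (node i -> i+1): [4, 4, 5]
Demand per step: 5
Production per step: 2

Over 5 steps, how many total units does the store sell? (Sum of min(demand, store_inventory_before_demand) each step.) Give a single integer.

Step 1: sold=5 (running total=5) -> [2 2 4 4]
Step 2: sold=4 (running total=9) -> [2 2 2 4]
Step 3: sold=4 (running total=13) -> [2 2 2 2]
Step 4: sold=2 (running total=15) -> [2 2 2 2]
Step 5: sold=2 (running total=17) -> [2 2 2 2]

Answer: 17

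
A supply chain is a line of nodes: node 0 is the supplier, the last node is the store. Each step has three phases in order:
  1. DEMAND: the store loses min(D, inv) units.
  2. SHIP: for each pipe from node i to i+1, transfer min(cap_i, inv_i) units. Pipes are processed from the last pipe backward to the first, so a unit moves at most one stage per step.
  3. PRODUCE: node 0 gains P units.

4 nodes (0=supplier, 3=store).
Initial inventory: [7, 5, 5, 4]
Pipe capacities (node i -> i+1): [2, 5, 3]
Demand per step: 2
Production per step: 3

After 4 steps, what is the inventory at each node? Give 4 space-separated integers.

Step 1: demand=2,sold=2 ship[2->3]=3 ship[1->2]=5 ship[0->1]=2 prod=3 -> inv=[8 2 7 5]
Step 2: demand=2,sold=2 ship[2->3]=3 ship[1->2]=2 ship[0->1]=2 prod=3 -> inv=[9 2 6 6]
Step 3: demand=2,sold=2 ship[2->3]=3 ship[1->2]=2 ship[0->1]=2 prod=3 -> inv=[10 2 5 7]
Step 4: demand=2,sold=2 ship[2->3]=3 ship[1->2]=2 ship[0->1]=2 prod=3 -> inv=[11 2 4 8]

11 2 4 8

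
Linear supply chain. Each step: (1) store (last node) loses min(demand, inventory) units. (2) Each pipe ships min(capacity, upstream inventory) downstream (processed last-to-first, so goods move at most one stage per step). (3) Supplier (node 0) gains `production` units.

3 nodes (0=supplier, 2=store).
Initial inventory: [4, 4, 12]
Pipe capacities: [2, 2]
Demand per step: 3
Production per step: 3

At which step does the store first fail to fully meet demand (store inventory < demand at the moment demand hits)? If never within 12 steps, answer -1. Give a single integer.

Step 1: demand=3,sold=3 ship[1->2]=2 ship[0->1]=2 prod=3 -> [5 4 11]
Step 2: demand=3,sold=3 ship[1->2]=2 ship[0->1]=2 prod=3 -> [6 4 10]
Step 3: demand=3,sold=3 ship[1->2]=2 ship[0->1]=2 prod=3 -> [7 4 9]
Step 4: demand=3,sold=3 ship[1->2]=2 ship[0->1]=2 prod=3 -> [8 4 8]
Step 5: demand=3,sold=3 ship[1->2]=2 ship[0->1]=2 prod=3 -> [9 4 7]
Step 6: demand=3,sold=3 ship[1->2]=2 ship[0->1]=2 prod=3 -> [10 4 6]
Step 7: demand=3,sold=3 ship[1->2]=2 ship[0->1]=2 prod=3 -> [11 4 5]
Step 8: demand=3,sold=3 ship[1->2]=2 ship[0->1]=2 prod=3 -> [12 4 4]
Step 9: demand=3,sold=3 ship[1->2]=2 ship[0->1]=2 prod=3 -> [13 4 3]
Step 10: demand=3,sold=3 ship[1->2]=2 ship[0->1]=2 prod=3 -> [14 4 2]
Step 11: demand=3,sold=2 ship[1->2]=2 ship[0->1]=2 prod=3 -> [15 4 2]
Step 12: demand=3,sold=2 ship[1->2]=2 ship[0->1]=2 prod=3 -> [16 4 2]
First stockout at step 11

11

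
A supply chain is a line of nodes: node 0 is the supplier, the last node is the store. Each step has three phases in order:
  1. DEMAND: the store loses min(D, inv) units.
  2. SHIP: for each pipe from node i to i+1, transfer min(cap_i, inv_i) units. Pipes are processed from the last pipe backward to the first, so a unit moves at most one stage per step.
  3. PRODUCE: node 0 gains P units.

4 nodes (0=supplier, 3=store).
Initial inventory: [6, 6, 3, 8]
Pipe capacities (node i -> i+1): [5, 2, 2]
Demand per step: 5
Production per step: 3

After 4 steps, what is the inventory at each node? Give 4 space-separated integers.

Step 1: demand=5,sold=5 ship[2->3]=2 ship[1->2]=2 ship[0->1]=5 prod=3 -> inv=[4 9 3 5]
Step 2: demand=5,sold=5 ship[2->3]=2 ship[1->2]=2 ship[0->1]=4 prod=3 -> inv=[3 11 3 2]
Step 3: demand=5,sold=2 ship[2->3]=2 ship[1->2]=2 ship[0->1]=3 prod=3 -> inv=[3 12 3 2]
Step 4: demand=5,sold=2 ship[2->3]=2 ship[1->2]=2 ship[0->1]=3 prod=3 -> inv=[3 13 3 2]

3 13 3 2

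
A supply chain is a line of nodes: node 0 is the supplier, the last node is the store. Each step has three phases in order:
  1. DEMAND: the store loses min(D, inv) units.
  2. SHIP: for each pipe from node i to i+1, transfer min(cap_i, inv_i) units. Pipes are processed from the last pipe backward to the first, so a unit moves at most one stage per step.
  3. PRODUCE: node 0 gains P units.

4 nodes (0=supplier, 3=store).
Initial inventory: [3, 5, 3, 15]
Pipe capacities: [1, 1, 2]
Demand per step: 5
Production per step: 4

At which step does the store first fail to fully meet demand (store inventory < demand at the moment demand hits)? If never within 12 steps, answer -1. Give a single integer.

Step 1: demand=5,sold=5 ship[2->3]=2 ship[1->2]=1 ship[0->1]=1 prod=4 -> [6 5 2 12]
Step 2: demand=5,sold=5 ship[2->3]=2 ship[1->2]=1 ship[0->1]=1 prod=4 -> [9 5 1 9]
Step 3: demand=5,sold=5 ship[2->3]=1 ship[1->2]=1 ship[0->1]=1 prod=4 -> [12 5 1 5]
Step 4: demand=5,sold=5 ship[2->3]=1 ship[1->2]=1 ship[0->1]=1 prod=4 -> [15 5 1 1]
Step 5: demand=5,sold=1 ship[2->3]=1 ship[1->2]=1 ship[0->1]=1 prod=4 -> [18 5 1 1]
Step 6: demand=5,sold=1 ship[2->3]=1 ship[1->2]=1 ship[0->1]=1 prod=4 -> [21 5 1 1]
Step 7: demand=5,sold=1 ship[2->3]=1 ship[1->2]=1 ship[0->1]=1 prod=4 -> [24 5 1 1]
Step 8: demand=5,sold=1 ship[2->3]=1 ship[1->2]=1 ship[0->1]=1 prod=4 -> [27 5 1 1]
Step 9: demand=5,sold=1 ship[2->3]=1 ship[1->2]=1 ship[0->1]=1 prod=4 -> [30 5 1 1]
Step 10: demand=5,sold=1 ship[2->3]=1 ship[1->2]=1 ship[0->1]=1 prod=4 -> [33 5 1 1]
Step 11: demand=5,sold=1 ship[2->3]=1 ship[1->2]=1 ship[0->1]=1 prod=4 -> [36 5 1 1]
Step 12: demand=5,sold=1 ship[2->3]=1 ship[1->2]=1 ship[0->1]=1 prod=4 -> [39 5 1 1]
First stockout at step 5

5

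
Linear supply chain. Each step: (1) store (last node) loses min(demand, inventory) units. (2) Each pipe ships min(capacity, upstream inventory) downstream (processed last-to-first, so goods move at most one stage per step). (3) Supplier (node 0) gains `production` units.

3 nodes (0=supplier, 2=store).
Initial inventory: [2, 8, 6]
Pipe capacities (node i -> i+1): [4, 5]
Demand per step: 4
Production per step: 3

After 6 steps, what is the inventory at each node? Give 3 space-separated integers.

Step 1: demand=4,sold=4 ship[1->2]=5 ship[0->1]=2 prod=3 -> inv=[3 5 7]
Step 2: demand=4,sold=4 ship[1->2]=5 ship[0->1]=3 prod=3 -> inv=[3 3 8]
Step 3: demand=4,sold=4 ship[1->2]=3 ship[0->1]=3 prod=3 -> inv=[3 3 7]
Step 4: demand=4,sold=4 ship[1->2]=3 ship[0->1]=3 prod=3 -> inv=[3 3 6]
Step 5: demand=4,sold=4 ship[1->2]=3 ship[0->1]=3 prod=3 -> inv=[3 3 5]
Step 6: demand=4,sold=4 ship[1->2]=3 ship[0->1]=3 prod=3 -> inv=[3 3 4]

3 3 4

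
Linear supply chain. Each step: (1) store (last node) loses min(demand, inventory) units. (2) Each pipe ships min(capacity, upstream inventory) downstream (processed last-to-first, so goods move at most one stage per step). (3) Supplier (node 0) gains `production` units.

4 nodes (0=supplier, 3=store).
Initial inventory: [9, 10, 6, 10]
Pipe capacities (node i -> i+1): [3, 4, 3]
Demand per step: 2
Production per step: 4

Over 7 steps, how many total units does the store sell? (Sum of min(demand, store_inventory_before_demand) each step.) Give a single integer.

Step 1: sold=2 (running total=2) -> [10 9 7 11]
Step 2: sold=2 (running total=4) -> [11 8 8 12]
Step 3: sold=2 (running total=6) -> [12 7 9 13]
Step 4: sold=2 (running total=8) -> [13 6 10 14]
Step 5: sold=2 (running total=10) -> [14 5 11 15]
Step 6: sold=2 (running total=12) -> [15 4 12 16]
Step 7: sold=2 (running total=14) -> [16 3 13 17]

Answer: 14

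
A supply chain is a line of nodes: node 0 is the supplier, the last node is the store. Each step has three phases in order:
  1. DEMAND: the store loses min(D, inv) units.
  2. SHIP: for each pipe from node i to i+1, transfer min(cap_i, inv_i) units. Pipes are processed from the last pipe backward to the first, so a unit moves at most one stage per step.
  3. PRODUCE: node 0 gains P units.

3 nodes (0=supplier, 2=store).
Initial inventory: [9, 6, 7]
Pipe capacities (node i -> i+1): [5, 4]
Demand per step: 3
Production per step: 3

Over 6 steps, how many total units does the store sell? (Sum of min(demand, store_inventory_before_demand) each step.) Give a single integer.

Answer: 18

Derivation:
Step 1: sold=3 (running total=3) -> [7 7 8]
Step 2: sold=3 (running total=6) -> [5 8 9]
Step 3: sold=3 (running total=9) -> [3 9 10]
Step 4: sold=3 (running total=12) -> [3 8 11]
Step 5: sold=3 (running total=15) -> [3 7 12]
Step 6: sold=3 (running total=18) -> [3 6 13]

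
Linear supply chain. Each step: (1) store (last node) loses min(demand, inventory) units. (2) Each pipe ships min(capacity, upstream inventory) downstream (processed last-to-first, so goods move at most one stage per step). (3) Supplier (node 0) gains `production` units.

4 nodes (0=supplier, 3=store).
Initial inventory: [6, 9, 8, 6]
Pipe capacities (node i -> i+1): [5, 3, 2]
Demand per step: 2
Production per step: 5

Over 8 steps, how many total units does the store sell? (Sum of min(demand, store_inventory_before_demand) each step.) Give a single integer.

Step 1: sold=2 (running total=2) -> [6 11 9 6]
Step 2: sold=2 (running total=4) -> [6 13 10 6]
Step 3: sold=2 (running total=6) -> [6 15 11 6]
Step 4: sold=2 (running total=8) -> [6 17 12 6]
Step 5: sold=2 (running total=10) -> [6 19 13 6]
Step 6: sold=2 (running total=12) -> [6 21 14 6]
Step 7: sold=2 (running total=14) -> [6 23 15 6]
Step 8: sold=2 (running total=16) -> [6 25 16 6]

Answer: 16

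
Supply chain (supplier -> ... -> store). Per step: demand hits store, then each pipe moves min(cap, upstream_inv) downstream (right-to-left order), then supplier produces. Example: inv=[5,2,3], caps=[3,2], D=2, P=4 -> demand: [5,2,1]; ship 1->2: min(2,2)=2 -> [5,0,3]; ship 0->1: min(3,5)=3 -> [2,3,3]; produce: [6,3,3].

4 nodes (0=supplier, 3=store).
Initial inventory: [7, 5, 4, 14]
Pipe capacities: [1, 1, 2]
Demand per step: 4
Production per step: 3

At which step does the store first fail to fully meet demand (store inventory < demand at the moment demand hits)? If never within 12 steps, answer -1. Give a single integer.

Step 1: demand=4,sold=4 ship[2->3]=2 ship[1->2]=1 ship[0->1]=1 prod=3 -> [9 5 3 12]
Step 2: demand=4,sold=4 ship[2->3]=2 ship[1->2]=1 ship[0->1]=1 prod=3 -> [11 5 2 10]
Step 3: demand=4,sold=4 ship[2->3]=2 ship[1->2]=1 ship[0->1]=1 prod=3 -> [13 5 1 8]
Step 4: demand=4,sold=4 ship[2->3]=1 ship[1->2]=1 ship[0->1]=1 prod=3 -> [15 5 1 5]
Step 5: demand=4,sold=4 ship[2->3]=1 ship[1->2]=1 ship[0->1]=1 prod=3 -> [17 5 1 2]
Step 6: demand=4,sold=2 ship[2->3]=1 ship[1->2]=1 ship[0->1]=1 prod=3 -> [19 5 1 1]
Step 7: demand=4,sold=1 ship[2->3]=1 ship[1->2]=1 ship[0->1]=1 prod=3 -> [21 5 1 1]
Step 8: demand=4,sold=1 ship[2->3]=1 ship[1->2]=1 ship[0->1]=1 prod=3 -> [23 5 1 1]
Step 9: demand=4,sold=1 ship[2->3]=1 ship[1->2]=1 ship[0->1]=1 prod=3 -> [25 5 1 1]
Step 10: demand=4,sold=1 ship[2->3]=1 ship[1->2]=1 ship[0->1]=1 prod=3 -> [27 5 1 1]
Step 11: demand=4,sold=1 ship[2->3]=1 ship[1->2]=1 ship[0->1]=1 prod=3 -> [29 5 1 1]
Step 12: demand=4,sold=1 ship[2->3]=1 ship[1->2]=1 ship[0->1]=1 prod=3 -> [31 5 1 1]
First stockout at step 6

6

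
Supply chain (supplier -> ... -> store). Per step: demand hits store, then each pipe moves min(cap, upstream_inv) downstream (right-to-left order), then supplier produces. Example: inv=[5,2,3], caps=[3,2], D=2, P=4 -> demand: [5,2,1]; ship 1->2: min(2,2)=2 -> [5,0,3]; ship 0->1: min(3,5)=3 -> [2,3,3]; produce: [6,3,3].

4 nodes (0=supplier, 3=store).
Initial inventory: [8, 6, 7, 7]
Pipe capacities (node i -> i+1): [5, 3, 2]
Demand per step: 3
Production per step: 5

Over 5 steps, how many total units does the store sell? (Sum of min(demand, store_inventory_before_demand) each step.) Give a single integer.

Answer: 15

Derivation:
Step 1: sold=3 (running total=3) -> [8 8 8 6]
Step 2: sold=3 (running total=6) -> [8 10 9 5]
Step 3: sold=3 (running total=9) -> [8 12 10 4]
Step 4: sold=3 (running total=12) -> [8 14 11 3]
Step 5: sold=3 (running total=15) -> [8 16 12 2]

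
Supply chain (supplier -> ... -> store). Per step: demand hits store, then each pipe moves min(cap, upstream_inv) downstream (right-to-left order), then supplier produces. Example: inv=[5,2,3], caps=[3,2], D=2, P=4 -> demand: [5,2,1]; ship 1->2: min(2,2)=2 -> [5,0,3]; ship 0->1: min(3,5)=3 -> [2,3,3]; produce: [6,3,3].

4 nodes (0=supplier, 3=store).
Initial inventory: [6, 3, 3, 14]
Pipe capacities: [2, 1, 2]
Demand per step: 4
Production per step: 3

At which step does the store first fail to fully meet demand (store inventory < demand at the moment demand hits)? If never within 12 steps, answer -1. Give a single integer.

Step 1: demand=4,sold=4 ship[2->3]=2 ship[1->2]=1 ship[0->1]=2 prod=3 -> [7 4 2 12]
Step 2: demand=4,sold=4 ship[2->3]=2 ship[1->2]=1 ship[0->1]=2 prod=3 -> [8 5 1 10]
Step 3: demand=4,sold=4 ship[2->3]=1 ship[1->2]=1 ship[0->1]=2 prod=3 -> [9 6 1 7]
Step 4: demand=4,sold=4 ship[2->3]=1 ship[1->2]=1 ship[0->1]=2 prod=3 -> [10 7 1 4]
Step 5: demand=4,sold=4 ship[2->3]=1 ship[1->2]=1 ship[0->1]=2 prod=3 -> [11 8 1 1]
Step 6: demand=4,sold=1 ship[2->3]=1 ship[1->2]=1 ship[0->1]=2 prod=3 -> [12 9 1 1]
Step 7: demand=4,sold=1 ship[2->3]=1 ship[1->2]=1 ship[0->1]=2 prod=3 -> [13 10 1 1]
Step 8: demand=4,sold=1 ship[2->3]=1 ship[1->2]=1 ship[0->1]=2 prod=3 -> [14 11 1 1]
Step 9: demand=4,sold=1 ship[2->3]=1 ship[1->2]=1 ship[0->1]=2 prod=3 -> [15 12 1 1]
Step 10: demand=4,sold=1 ship[2->3]=1 ship[1->2]=1 ship[0->1]=2 prod=3 -> [16 13 1 1]
Step 11: demand=4,sold=1 ship[2->3]=1 ship[1->2]=1 ship[0->1]=2 prod=3 -> [17 14 1 1]
Step 12: demand=4,sold=1 ship[2->3]=1 ship[1->2]=1 ship[0->1]=2 prod=3 -> [18 15 1 1]
First stockout at step 6

6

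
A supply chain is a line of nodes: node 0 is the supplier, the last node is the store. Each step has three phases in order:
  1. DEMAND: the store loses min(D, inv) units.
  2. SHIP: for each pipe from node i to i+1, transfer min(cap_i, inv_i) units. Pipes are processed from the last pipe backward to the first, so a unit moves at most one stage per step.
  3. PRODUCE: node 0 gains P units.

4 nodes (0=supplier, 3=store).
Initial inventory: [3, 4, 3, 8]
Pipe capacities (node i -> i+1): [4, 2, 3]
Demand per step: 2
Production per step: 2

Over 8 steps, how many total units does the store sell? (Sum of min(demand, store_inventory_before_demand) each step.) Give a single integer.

Step 1: sold=2 (running total=2) -> [2 5 2 9]
Step 2: sold=2 (running total=4) -> [2 5 2 9]
Step 3: sold=2 (running total=6) -> [2 5 2 9]
Step 4: sold=2 (running total=8) -> [2 5 2 9]
Step 5: sold=2 (running total=10) -> [2 5 2 9]
Step 6: sold=2 (running total=12) -> [2 5 2 9]
Step 7: sold=2 (running total=14) -> [2 5 2 9]
Step 8: sold=2 (running total=16) -> [2 5 2 9]

Answer: 16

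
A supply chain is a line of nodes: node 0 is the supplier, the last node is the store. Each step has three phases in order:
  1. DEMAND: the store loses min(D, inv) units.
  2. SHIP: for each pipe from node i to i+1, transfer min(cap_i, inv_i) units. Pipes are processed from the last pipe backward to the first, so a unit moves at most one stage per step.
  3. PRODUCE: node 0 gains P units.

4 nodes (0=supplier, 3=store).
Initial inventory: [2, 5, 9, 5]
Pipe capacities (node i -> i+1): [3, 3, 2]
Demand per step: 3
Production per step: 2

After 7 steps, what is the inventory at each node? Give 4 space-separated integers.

Step 1: demand=3,sold=3 ship[2->3]=2 ship[1->2]=3 ship[0->1]=2 prod=2 -> inv=[2 4 10 4]
Step 2: demand=3,sold=3 ship[2->3]=2 ship[1->2]=3 ship[0->1]=2 prod=2 -> inv=[2 3 11 3]
Step 3: demand=3,sold=3 ship[2->3]=2 ship[1->2]=3 ship[0->1]=2 prod=2 -> inv=[2 2 12 2]
Step 4: demand=3,sold=2 ship[2->3]=2 ship[1->2]=2 ship[0->1]=2 prod=2 -> inv=[2 2 12 2]
Step 5: demand=3,sold=2 ship[2->3]=2 ship[1->2]=2 ship[0->1]=2 prod=2 -> inv=[2 2 12 2]
Step 6: demand=3,sold=2 ship[2->3]=2 ship[1->2]=2 ship[0->1]=2 prod=2 -> inv=[2 2 12 2]
Step 7: demand=3,sold=2 ship[2->3]=2 ship[1->2]=2 ship[0->1]=2 prod=2 -> inv=[2 2 12 2]

2 2 12 2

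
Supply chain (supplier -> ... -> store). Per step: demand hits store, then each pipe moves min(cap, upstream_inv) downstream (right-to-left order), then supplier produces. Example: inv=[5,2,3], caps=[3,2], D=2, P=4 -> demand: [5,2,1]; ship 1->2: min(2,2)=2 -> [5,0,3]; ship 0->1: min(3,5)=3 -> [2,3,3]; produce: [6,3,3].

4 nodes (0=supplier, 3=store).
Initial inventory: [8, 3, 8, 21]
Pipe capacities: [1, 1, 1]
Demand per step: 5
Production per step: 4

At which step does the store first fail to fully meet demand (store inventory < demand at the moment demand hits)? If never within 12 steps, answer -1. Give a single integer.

Step 1: demand=5,sold=5 ship[2->3]=1 ship[1->2]=1 ship[0->1]=1 prod=4 -> [11 3 8 17]
Step 2: demand=5,sold=5 ship[2->3]=1 ship[1->2]=1 ship[0->1]=1 prod=4 -> [14 3 8 13]
Step 3: demand=5,sold=5 ship[2->3]=1 ship[1->2]=1 ship[0->1]=1 prod=4 -> [17 3 8 9]
Step 4: demand=5,sold=5 ship[2->3]=1 ship[1->2]=1 ship[0->1]=1 prod=4 -> [20 3 8 5]
Step 5: demand=5,sold=5 ship[2->3]=1 ship[1->2]=1 ship[0->1]=1 prod=4 -> [23 3 8 1]
Step 6: demand=5,sold=1 ship[2->3]=1 ship[1->2]=1 ship[0->1]=1 prod=4 -> [26 3 8 1]
Step 7: demand=5,sold=1 ship[2->3]=1 ship[1->2]=1 ship[0->1]=1 prod=4 -> [29 3 8 1]
Step 8: demand=5,sold=1 ship[2->3]=1 ship[1->2]=1 ship[0->1]=1 prod=4 -> [32 3 8 1]
Step 9: demand=5,sold=1 ship[2->3]=1 ship[1->2]=1 ship[0->1]=1 prod=4 -> [35 3 8 1]
Step 10: demand=5,sold=1 ship[2->3]=1 ship[1->2]=1 ship[0->1]=1 prod=4 -> [38 3 8 1]
Step 11: demand=5,sold=1 ship[2->3]=1 ship[1->2]=1 ship[0->1]=1 prod=4 -> [41 3 8 1]
Step 12: demand=5,sold=1 ship[2->3]=1 ship[1->2]=1 ship[0->1]=1 prod=4 -> [44 3 8 1]
First stockout at step 6

6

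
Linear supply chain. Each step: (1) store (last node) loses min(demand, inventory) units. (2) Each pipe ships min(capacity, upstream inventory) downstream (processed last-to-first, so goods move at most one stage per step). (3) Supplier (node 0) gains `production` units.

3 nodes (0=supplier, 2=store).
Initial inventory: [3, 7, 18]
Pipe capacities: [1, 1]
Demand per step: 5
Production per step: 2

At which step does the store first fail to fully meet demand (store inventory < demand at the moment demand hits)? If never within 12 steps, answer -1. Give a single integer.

Step 1: demand=5,sold=5 ship[1->2]=1 ship[0->1]=1 prod=2 -> [4 7 14]
Step 2: demand=5,sold=5 ship[1->2]=1 ship[0->1]=1 prod=2 -> [5 7 10]
Step 3: demand=5,sold=5 ship[1->2]=1 ship[0->1]=1 prod=2 -> [6 7 6]
Step 4: demand=5,sold=5 ship[1->2]=1 ship[0->1]=1 prod=2 -> [7 7 2]
Step 5: demand=5,sold=2 ship[1->2]=1 ship[0->1]=1 prod=2 -> [8 7 1]
Step 6: demand=5,sold=1 ship[1->2]=1 ship[0->1]=1 prod=2 -> [9 7 1]
Step 7: demand=5,sold=1 ship[1->2]=1 ship[0->1]=1 prod=2 -> [10 7 1]
Step 8: demand=5,sold=1 ship[1->2]=1 ship[0->1]=1 prod=2 -> [11 7 1]
Step 9: demand=5,sold=1 ship[1->2]=1 ship[0->1]=1 prod=2 -> [12 7 1]
Step 10: demand=5,sold=1 ship[1->2]=1 ship[0->1]=1 prod=2 -> [13 7 1]
Step 11: demand=5,sold=1 ship[1->2]=1 ship[0->1]=1 prod=2 -> [14 7 1]
Step 12: demand=5,sold=1 ship[1->2]=1 ship[0->1]=1 prod=2 -> [15 7 1]
First stockout at step 5

5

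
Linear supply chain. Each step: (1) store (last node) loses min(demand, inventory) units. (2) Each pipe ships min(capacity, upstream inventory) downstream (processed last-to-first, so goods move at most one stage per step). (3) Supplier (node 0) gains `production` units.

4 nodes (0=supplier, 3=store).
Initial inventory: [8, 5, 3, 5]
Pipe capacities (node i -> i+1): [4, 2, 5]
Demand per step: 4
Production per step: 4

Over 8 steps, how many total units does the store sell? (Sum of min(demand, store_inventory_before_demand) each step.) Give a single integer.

Step 1: sold=4 (running total=4) -> [8 7 2 4]
Step 2: sold=4 (running total=8) -> [8 9 2 2]
Step 3: sold=2 (running total=10) -> [8 11 2 2]
Step 4: sold=2 (running total=12) -> [8 13 2 2]
Step 5: sold=2 (running total=14) -> [8 15 2 2]
Step 6: sold=2 (running total=16) -> [8 17 2 2]
Step 7: sold=2 (running total=18) -> [8 19 2 2]
Step 8: sold=2 (running total=20) -> [8 21 2 2]

Answer: 20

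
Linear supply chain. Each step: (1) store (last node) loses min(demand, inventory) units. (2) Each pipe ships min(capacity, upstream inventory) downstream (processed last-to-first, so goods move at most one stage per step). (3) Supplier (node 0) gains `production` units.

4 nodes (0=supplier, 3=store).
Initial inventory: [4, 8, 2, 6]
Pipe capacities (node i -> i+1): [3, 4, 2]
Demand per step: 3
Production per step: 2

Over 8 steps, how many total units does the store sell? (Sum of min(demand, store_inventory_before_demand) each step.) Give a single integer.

Answer: 20

Derivation:
Step 1: sold=3 (running total=3) -> [3 7 4 5]
Step 2: sold=3 (running total=6) -> [2 6 6 4]
Step 3: sold=3 (running total=9) -> [2 4 8 3]
Step 4: sold=3 (running total=12) -> [2 2 10 2]
Step 5: sold=2 (running total=14) -> [2 2 10 2]
Step 6: sold=2 (running total=16) -> [2 2 10 2]
Step 7: sold=2 (running total=18) -> [2 2 10 2]
Step 8: sold=2 (running total=20) -> [2 2 10 2]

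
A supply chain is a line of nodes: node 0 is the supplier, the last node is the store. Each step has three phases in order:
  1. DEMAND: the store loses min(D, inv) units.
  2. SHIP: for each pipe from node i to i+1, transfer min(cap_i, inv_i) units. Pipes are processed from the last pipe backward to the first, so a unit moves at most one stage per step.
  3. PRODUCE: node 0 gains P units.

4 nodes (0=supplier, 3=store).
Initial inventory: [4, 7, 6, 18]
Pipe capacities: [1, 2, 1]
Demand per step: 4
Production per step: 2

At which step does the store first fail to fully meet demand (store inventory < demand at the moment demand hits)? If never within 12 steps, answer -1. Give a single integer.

Step 1: demand=4,sold=4 ship[2->3]=1 ship[1->2]=2 ship[0->1]=1 prod=2 -> [5 6 7 15]
Step 2: demand=4,sold=4 ship[2->3]=1 ship[1->2]=2 ship[0->1]=1 prod=2 -> [6 5 8 12]
Step 3: demand=4,sold=4 ship[2->3]=1 ship[1->2]=2 ship[0->1]=1 prod=2 -> [7 4 9 9]
Step 4: demand=4,sold=4 ship[2->3]=1 ship[1->2]=2 ship[0->1]=1 prod=2 -> [8 3 10 6]
Step 5: demand=4,sold=4 ship[2->3]=1 ship[1->2]=2 ship[0->1]=1 prod=2 -> [9 2 11 3]
Step 6: demand=4,sold=3 ship[2->3]=1 ship[1->2]=2 ship[0->1]=1 prod=2 -> [10 1 12 1]
Step 7: demand=4,sold=1 ship[2->3]=1 ship[1->2]=1 ship[0->1]=1 prod=2 -> [11 1 12 1]
Step 8: demand=4,sold=1 ship[2->3]=1 ship[1->2]=1 ship[0->1]=1 prod=2 -> [12 1 12 1]
Step 9: demand=4,sold=1 ship[2->3]=1 ship[1->2]=1 ship[0->1]=1 prod=2 -> [13 1 12 1]
Step 10: demand=4,sold=1 ship[2->3]=1 ship[1->2]=1 ship[0->1]=1 prod=2 -> [14 1 12 1]
Step 11: demand=4,sold=1 ship[2->3]=1 ship[1->2]=1 ship[0->1]=1 prod=2 -> [15 1 12 1]
Step 12: demand=4,sold=1 ship[2->3]=1 ship[1->2]=1 ship[0->1]=1 prod=2 -> [16 1 12 1]
First stockout at step 6

6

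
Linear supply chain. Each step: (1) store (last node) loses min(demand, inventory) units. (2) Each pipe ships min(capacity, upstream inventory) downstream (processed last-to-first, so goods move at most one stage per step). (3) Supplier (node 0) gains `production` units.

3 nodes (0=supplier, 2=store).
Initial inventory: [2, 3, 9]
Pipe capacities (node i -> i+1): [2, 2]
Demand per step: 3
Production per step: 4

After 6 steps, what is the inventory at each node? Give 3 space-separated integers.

Step 1: demand=3,sold=3 ship[1->2]=2 ship[0->1]=2 prod=4 -> inv=[4 3 8]
Step 2: demand=3,sold=3 ship[1->2]=2 ship[0->1]=2 prod=4 -> inv=[6 3 7]
Step 3: demand=3,sold=3 ship[1->2]=2 ship[0->1]=2 prod=4 -> inv=[8 3 6]
Step 4: demand=3,sold=3 ship[1->2]=2 ship[0->1]=2 prod=4 -> inv=[10 3 5]
Step 5: demand=3,sold=3 ship[1->2]=2 ship[0->1]=2 prod=4 -> inv=[12 3 4]
Step 6: demand=3,sold=3 ship[1->2]=2 ship[0->1]=2 prod=4 -> inv=[14 3 3]

14 3 3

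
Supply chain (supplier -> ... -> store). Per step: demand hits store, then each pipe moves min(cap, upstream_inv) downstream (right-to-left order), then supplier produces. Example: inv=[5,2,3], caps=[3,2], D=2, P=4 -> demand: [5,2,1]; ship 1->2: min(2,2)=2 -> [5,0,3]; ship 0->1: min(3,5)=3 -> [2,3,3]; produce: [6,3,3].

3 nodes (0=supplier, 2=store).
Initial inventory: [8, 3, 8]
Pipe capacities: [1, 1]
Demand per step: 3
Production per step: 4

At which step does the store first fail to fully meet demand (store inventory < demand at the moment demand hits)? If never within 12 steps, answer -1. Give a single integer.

Step 1: demand=3,sold=3 ship[1->2]=1 ship[0->1]=1 prod=4 -> [11 3 6]
Step 2: demand=3,sold=3 ship[1->2]=1 ship[0->1]=1 prod=4 -> [14 3 4]
Step 3: demand=3,sold=3 ship[1->2]=1 ship[0->1]=1 prod=4 -> [17 3 2]
Step 4: demand=3,sold=2 ship[1->2]=1 ship[0->1]=1 prod=4 -> [20 3 1]
Step 5: demand=3,sold=1 ship[1->2]=1 ship[0->1]=1 prod=4 -> [23 3 1]
Step 6: demand=3,sold=1 ship[1->2]=1 ship[0->1]=1 prod=4 -> [26 3 1]
Step 7: demand=3,sold=1 ship[1->2]=1 ship[0->1]=1 prod=4 -> [29 3 1]
Step 8: demand=3,sold=1 ship[1->2]=1 ship[0->1]=1 prod=4 -> [32 3 1]
Step 9: demand=3,sold=1 ship[1->2]=1 ship[0->1]=1 prod=4 -> [35 3 1]
Step 10: demand=3,sold=1 ship[1->2]=1 ship[0->1]=1 prod=4 -> [38 3 1]
Step 11: demand=3,sold=1 ship[1->2]=1 ship[0->1]=1 prod=4 -> [41 3 1]
Step 12: demand=3,sold=1 ship[1->2]=1 ship[0->1]=1 prod=4 -> [44 3 1]
First stockout at step 4

4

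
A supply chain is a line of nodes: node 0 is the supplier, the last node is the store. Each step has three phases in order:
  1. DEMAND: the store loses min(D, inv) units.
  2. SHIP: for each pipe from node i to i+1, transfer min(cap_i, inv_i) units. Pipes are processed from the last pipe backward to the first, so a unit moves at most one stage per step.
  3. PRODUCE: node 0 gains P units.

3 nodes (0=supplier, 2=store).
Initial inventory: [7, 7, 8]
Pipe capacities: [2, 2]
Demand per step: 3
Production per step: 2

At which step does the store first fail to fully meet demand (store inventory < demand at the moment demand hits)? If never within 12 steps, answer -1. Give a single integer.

Step 1: demand=3,sold=3 ship[1->2]=2 ship[0->1]=2 prod=2 -> [7 7 7]
Step 2: demand=3,sold=3 ship[1->2]=2 ship[0->1]=2 prod=2 -> [7 7 6]
Step 3: demand=3,sold=3 ship[1->2]=2 ship[0->1]=2 prod=2 -> [7 7 5]
Step 4: demand=3,sold=3 ship[1->2]=2 ship[0->1]=2 prod=2 -> [7 7 4]
Step 5: demand=3,sold=3 ship[1->2]=2 ship[0->1]=2 prod=2 -> [7 7 3]
Step 6: demand=3,sold=3 ship[1->2]=2 ship[0->1]=2 prod=2 -> [7 7 2]
Step 7: demand=3,sold=2 ship[1->2]=2 ship[0->1]=2 prod=2 -> [7 7 2]
Step 8: demand=3,sold=2 ship[1->2]=2 ship[0->1]=2 prod=2 -> [7 7 2]
Step 9: demand=3,sold=2 ship[1->2]=2 ship[0->1]=2 prod=2 -> [7 7 2]
Step 10: demand=3,sold=2 ship[1->2]=2 ship[0->1]=2 prod=2 -> [7 7 2]
Step 11: demand=3,sold=2 ship[1->2]=2 ship[0->1]=2 prod=2 -> [7 7 2]
Step 12: demand=3,sold=2 ship[1->2]=2 ship[0->1]=2 prod=2 -> [7 7 2]
First stockout at step 7

7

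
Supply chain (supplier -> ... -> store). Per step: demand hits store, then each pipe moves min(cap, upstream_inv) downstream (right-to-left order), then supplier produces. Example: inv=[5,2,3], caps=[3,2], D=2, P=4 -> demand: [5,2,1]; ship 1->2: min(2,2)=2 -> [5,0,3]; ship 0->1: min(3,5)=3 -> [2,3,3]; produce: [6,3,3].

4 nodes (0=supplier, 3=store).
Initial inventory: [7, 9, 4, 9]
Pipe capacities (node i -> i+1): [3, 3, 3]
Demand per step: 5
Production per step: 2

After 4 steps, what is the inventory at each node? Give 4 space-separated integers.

Step 1: demand=5,sold=5 ship[2->3]=3 ship[1->2]=3 ship[0->1]=3 prod=2 -> inv=[6 9 4 7]
Step 2: demand=5,sold=5 ship[2->3]=3 ship[1->2]=3 ship[0->1]=3 prod=2 -> inv=[5 9 4 5]
Step 3: demand=5,sold=5 ship[2->3]=3 ship[1->2]=3 ship[0->1]=3 prod=2 -> inv=[4 9 4 3]
Step 4: demand=5,sold=3 ship[2->3]=3 ship[1->2]=3 ship[0->1]=3 prod=2 -> inv=[3 9 4 3]

3 9 4 3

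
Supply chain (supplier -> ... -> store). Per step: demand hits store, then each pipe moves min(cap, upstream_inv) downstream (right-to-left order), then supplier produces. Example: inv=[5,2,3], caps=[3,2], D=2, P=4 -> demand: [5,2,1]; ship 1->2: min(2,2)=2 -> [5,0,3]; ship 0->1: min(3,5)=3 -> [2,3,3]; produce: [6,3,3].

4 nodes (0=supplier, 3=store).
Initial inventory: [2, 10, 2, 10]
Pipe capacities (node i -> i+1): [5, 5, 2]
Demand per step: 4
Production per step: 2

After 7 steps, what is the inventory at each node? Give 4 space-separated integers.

Step 1: demand=4,sold=4 ship[2->3]=2 ship[1->2]=5 ship[0->1]=2 prod=2 -> inv=[2 7 5 8]
Step 2: demand=4,sold=4 ship[2->3]=2 ship[1->2]=5 ship[0->1]=2 prod=2 -> inv=[2 4 8 6]
Step 3: demand=4,sold=4 ship[2->3]=2 ship[1->2]=4 ship[0->1]=2 prod=2 -> inv=[2 2 10 4]
Step 4: demand=4,sold=4 ship[2->3]=2 ship[1->2]=2 ship[0->1]=2 prod=2 -> inv=[2 2 10 2]
Step 5: demand=4,sold=2 ship[2->3]=2 ship[1->2]=2 ship[0->1]=2 prod=2 -> inv=[2 2 10 2]
Step 6: demand=4,sold=2 ship[2->3]=2 ship[1->2]=2 ship[0->1]=2 prod=2 -> inv=[2 2 10 2]
Step 7: demand=4,sold=2 ship[2->3]=2 ship[1->2]=2 ship[0->1]=2 prod=2 -> inv=[2 2 10 2]

2 2 10 2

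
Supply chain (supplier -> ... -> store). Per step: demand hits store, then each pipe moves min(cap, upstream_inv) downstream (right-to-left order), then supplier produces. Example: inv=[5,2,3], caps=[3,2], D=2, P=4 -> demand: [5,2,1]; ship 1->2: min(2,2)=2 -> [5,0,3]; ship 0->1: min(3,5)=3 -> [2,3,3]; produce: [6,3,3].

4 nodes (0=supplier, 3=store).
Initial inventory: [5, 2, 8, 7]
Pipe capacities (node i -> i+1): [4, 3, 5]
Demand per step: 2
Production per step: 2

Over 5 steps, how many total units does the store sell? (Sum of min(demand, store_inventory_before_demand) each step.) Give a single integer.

Step 1: sold=2 (running total=2) -> [3 4 5 10]
Step 2: sold=2 (running total=4) -> [2 4 3 13]
Step 3: sold=2 (running total=6) -> [2 3 3 14]
Step 4: sold=2 (running total=8) -> [2 2 3 15]
Step 5: sold=2 (running total=10) -> [2 2 2 16]

Answer: 10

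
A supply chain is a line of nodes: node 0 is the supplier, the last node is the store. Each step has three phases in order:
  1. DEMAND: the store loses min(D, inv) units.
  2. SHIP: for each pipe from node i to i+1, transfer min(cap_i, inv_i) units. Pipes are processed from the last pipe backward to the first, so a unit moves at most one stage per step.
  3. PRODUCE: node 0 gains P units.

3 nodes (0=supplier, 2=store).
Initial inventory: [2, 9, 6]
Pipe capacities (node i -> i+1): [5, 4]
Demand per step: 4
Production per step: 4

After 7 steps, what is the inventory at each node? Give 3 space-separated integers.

Step 1: demand=4,sold=4 ship[1->2]=4 ship[0->1]=2 prod=4 -> inv=[4 7 6]
Step 2: demand=4,sold=4 ship[1->2]=4 ship[0->1]=4 prod=4 -> inv=[4 7 6]
Step 3: demand=4,sold=4 ship[1->2]=4 ship[0->1]=4 prod=4 -> inv=[4 7 6]
Step 4: demand=4,sold=4 ship[1->2]=4 ship[0->1]=4 prod=4 -> inv=[4 7 6]
Step 5: demand=4,sold=4 ship[1->2]=4 ship[0->1]=4 prod=4 -> inv=[4 7 6]
Step 6: demand=4,sold=4 ship[1->2]=4 ship[0->1]=4 prod=4 -> inv=[4 7 6]
Step 7: demand=4,sold=4 ship[1->2]=4 ship[0->1]=4 prod=4 -> inv=[4 7 6]

4 7 6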